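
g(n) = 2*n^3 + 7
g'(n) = 6*n^2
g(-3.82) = -104.49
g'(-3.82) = 87.55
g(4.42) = 179.70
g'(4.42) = 117.22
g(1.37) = 12.14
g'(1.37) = 11.26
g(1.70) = 16.83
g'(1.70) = 17.34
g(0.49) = 7.24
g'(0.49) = 1.44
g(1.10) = 9.66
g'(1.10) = 7.26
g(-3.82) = -104.49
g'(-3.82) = 87.55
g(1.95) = 21.83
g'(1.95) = 22.82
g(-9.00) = -1451.00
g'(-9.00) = 486.00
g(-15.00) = -6743.00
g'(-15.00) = 1350.00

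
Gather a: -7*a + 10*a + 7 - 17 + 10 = 3*a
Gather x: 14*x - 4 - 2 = 14*x - 6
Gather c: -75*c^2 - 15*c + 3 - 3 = -75*c^2 - 15*c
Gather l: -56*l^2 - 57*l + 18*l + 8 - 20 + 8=-56*l^2 - 39*l - 4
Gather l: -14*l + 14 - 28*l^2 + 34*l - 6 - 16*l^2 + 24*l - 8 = -44*l^2 + 44*l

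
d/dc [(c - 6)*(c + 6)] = 2*c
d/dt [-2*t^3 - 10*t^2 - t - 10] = -6*t^2 - 20*t - 1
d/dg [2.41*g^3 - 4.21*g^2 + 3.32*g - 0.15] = 7.23*g^2 - 8.42*g + 3.32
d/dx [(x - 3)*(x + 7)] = 2*x + 4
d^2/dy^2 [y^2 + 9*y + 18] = 2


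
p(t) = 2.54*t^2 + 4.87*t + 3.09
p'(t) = 5.08*t + 4.87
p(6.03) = 124.81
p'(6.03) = 35.50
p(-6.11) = 68.16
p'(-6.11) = -26.17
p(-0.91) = 0.76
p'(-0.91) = 0.25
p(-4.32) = 29.45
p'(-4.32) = -17.08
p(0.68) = 7.58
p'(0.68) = 8.32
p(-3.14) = 12.84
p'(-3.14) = -11.08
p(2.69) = 34.57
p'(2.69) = 18.54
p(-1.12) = 0.82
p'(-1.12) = -0.82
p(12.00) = 427.29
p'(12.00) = 65.83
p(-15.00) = 501.54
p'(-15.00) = -71.33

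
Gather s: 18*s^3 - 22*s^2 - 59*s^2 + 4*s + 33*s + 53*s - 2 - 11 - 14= 18*s^3 - 81*s^2 + 90*s - 27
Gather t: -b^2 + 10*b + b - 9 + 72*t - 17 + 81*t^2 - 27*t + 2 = -b^2 + 11*b + 81*t^2 + 45*t - 24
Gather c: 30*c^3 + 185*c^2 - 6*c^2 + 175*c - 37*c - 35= 30*c^3 + 179*c^2 + 138*c - 35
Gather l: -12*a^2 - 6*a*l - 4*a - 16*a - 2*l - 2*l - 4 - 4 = -12*a^2 - 20*a + l*(-6*a - 4) - 8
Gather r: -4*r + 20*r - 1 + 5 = 16*r + 4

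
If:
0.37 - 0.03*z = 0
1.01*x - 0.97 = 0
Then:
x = 0.96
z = 12.33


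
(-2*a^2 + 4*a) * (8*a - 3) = -16*a^3 + 38*a^2 - 12*a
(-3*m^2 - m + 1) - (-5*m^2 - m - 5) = 2*m^2 + 6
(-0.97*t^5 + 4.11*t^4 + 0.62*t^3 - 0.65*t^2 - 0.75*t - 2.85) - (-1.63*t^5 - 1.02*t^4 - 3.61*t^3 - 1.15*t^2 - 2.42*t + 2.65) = 0.66*t^5 + 5.13*t^4 + 4.23*t^3 + 0.5*t^2 + 1.67*t - 5.5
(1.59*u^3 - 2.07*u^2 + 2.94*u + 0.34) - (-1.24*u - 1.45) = 1.59*u^3 - 2.07*u^2 + 4.18*u + 1.79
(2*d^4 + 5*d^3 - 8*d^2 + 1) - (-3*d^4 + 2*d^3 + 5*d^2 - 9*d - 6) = 5*d^4 + 3*d^3 - 13*d^2 + 9*d + 7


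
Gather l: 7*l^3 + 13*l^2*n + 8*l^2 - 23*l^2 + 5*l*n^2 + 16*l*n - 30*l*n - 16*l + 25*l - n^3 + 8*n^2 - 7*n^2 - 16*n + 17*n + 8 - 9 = 7*l^3 + l^2*(13*n - 15) + l*(5*n^2 - 14*n + 9) - n^3 + n^2 + n - 1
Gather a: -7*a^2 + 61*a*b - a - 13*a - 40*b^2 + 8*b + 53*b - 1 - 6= -7*a^2 + a*(61*b - 14) - 40*b^2 + 61*b - 7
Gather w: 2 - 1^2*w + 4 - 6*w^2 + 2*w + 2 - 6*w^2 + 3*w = -12*w^2 + 4*w + 8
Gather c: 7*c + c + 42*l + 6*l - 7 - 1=8*c + 48*l - 8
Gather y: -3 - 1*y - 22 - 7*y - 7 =-8*y - 32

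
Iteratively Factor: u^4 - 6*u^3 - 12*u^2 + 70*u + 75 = (u + 1)*(u^3 - 7*u^2 - 5*u + 75) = (u - 5)*(u + 1)*(u^2 - 2*u - 15) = (u - 5)*(u + 1)*(u + 3)*(u - 5)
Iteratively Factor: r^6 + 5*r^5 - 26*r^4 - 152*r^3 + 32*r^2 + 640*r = (r + 4)*(r^5 + r^4 - 30*r^3 - 32*r^2 + 160*r) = (r + 4)^2*(r^4 - 3*r^3 - 18*r^2 + 40*r) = (r + 4)^3*(r^3 - 7*r^2 + 10*r) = r*(r + 4)^3*(r^2 - 7*r + 10) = r*(r - 5)*(r + 4)^3*(r - 2)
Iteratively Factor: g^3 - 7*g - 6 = (g - 3)*(g^2 + 3*g + 2) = (g - 3)*(g + 2)*(g + 1)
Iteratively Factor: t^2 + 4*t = (t + 4)*(t)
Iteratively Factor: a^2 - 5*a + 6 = (a - 2)*(a - 3)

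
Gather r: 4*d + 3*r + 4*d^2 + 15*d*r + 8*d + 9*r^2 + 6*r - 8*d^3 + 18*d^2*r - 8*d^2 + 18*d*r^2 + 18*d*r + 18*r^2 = -8*d^3 - 4*d^2 + 12*d + r^2*(18*d + 27) + r*(18*d^2 + 33*d + 9)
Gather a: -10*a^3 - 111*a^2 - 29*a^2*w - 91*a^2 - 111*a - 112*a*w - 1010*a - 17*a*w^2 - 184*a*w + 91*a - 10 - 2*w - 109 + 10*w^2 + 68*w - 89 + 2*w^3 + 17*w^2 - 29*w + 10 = -10*a^3 + a^2*(-29*w - 202) + a*(-17*w^2 - 296*w - 1030) + 2*w^3 + 27*w^2 + 37*w - 198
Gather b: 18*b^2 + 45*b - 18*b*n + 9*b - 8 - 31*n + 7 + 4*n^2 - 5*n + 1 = 18*b^2 + b*(54 - 18*n) + 4*n^2 - 36*n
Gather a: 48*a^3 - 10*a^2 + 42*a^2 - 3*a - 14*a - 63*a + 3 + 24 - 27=48*a^3 + 32*a^2 - 80*a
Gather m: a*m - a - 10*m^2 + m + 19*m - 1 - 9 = -a - 10*m^2 + m*(a + 20) - 10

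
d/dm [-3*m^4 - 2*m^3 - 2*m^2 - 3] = 2*m*(-6*m^2 - 3*m - 2)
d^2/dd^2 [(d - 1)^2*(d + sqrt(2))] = 6*d - 4 + 2*sqrt(2)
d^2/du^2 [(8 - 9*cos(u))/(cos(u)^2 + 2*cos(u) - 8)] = (81*(1 - cos(2*u))^2*cos(u)/4 - 25*(1 - cos(2*u))^2/2 + 382*cos(u) - 98*cos(2*u) + 219*cos(3*u)/2 - 9*cos(5*u)/2 - 144)/((cos(u) - 2)^3*(cos(u) + 4)^3)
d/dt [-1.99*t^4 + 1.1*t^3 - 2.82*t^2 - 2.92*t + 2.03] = -7.96*t^3 + 3.3*t^2 - 5.64*t - 2.92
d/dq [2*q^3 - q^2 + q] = 6*q^2 - 2*q + 1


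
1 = 1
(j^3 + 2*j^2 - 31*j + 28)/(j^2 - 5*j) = (j^3 + 2*j^2 - 31*j + 28)/(j*(j - 5))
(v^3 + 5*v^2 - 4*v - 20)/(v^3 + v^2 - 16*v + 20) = (v + 2)/(v - 2)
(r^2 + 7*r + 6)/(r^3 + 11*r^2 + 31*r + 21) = (r + 6)/(r^2 + 10*r + 21)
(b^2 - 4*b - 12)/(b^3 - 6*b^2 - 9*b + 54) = (b + 2)/(b^2 - 9)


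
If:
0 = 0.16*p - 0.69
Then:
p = 4.31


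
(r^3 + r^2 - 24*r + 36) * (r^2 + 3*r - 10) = r^5 + 4*r^4 - 31*r^3 - 46*r^2 + 348*r - 360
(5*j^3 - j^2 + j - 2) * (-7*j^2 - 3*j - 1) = -35*j^5 - 8*j^4 - 9*j^3 + 12*j^2 + 5*j + 2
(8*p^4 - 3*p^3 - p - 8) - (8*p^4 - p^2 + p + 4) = -3*p^3 + p^2 - 2*p - 12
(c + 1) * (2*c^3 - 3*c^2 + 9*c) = 2*c^4 - c^3 + 6*c^2 + 9*c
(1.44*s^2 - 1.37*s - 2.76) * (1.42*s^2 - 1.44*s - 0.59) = 2.0448*s^4 - 4.019*s^3 - 2.796*s^2 + 4.7827*s + 1.6284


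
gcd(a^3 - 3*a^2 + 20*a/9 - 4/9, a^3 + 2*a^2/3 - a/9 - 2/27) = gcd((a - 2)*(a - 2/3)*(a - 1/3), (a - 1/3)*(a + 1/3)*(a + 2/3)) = a - 1/3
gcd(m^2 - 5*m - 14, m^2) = 1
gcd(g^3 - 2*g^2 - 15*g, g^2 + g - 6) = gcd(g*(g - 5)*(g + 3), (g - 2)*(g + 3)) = g + 3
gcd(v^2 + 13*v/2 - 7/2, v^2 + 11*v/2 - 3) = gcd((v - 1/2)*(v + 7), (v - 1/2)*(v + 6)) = v - 1/2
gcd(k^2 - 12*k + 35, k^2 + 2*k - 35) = k - 5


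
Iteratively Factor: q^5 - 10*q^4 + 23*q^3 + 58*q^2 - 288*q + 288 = (q - 3)*(q^4 - 7*q^3 + 2*q^2 + 64*q - 96) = (q - 3)*(q - 2)*(q^3 - 5*q^2 - 8*q + 48) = (q - 4)*(q - 3)*(q - 2)*(q^2 - q - 12) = (q - 4)^2*(q - 3)*(q - 2)*(q + 3)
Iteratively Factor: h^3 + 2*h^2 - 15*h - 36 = (h - 4)*(h^2 + 6*h + 9) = (h - 4)*(h + 3)*(h + 3)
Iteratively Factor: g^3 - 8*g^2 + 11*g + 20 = (g - 5)*(g^2 - 3*g - 4) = (g - 5)*(g + 1)*(g - 4)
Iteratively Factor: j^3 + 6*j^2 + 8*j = (j + 2)*(j^2 + 4*j) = j*(j + 2)*(j + 4)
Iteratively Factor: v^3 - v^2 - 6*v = (v + 2)*(v^2 - 3*v) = (v - 3)*(v + 2)*(v)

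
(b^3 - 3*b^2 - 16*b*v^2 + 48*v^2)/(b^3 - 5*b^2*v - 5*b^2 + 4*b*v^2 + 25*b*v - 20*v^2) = (-b^2 - 4*b*v + 3*b + 12*v)/(-b^2 + b*v + 5*b - 5*v)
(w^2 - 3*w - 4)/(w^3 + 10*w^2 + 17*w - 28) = (w^2 - 3*w - 4)/(w^3 + 10*w^2 + 17*w - 28)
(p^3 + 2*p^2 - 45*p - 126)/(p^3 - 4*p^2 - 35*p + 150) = (p^2 - 4*p - 21)/(p^2 - 10*p + 25)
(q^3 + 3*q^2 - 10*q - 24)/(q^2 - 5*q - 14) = (q^2 + q - 12)/(q - 7)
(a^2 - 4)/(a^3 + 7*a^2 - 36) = (a + 2)/(a^2 + 9*a + 18)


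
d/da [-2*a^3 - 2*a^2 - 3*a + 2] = -6*a^2 - 4*a - 3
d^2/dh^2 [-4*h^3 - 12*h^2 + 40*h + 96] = -24*h - 24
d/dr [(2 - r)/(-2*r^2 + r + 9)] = (2*r^2 - r - (r - 2)*(4*r - 1) - 9)/(-2*r^2 + r + 9)^2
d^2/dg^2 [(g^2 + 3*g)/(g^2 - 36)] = 6*(g^3 + 36*g^2 + 108*g + 432)/(g^6 - 108*g^4 + 3888*g^2 - 46656)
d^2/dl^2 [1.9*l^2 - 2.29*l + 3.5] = 3.80000000000000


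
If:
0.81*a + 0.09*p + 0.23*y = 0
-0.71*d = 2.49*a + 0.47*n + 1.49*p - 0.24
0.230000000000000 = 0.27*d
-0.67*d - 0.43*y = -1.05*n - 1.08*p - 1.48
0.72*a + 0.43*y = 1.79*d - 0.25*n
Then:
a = -7.07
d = 0.85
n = -7.08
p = 13.81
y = 19.51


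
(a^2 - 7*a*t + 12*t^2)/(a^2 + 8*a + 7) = (a^2 - 7*a*t + 12*t^2)/(a^2 + 8*a + 7)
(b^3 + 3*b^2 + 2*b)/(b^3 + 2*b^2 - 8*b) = (b^2 + 3*b + 2)/(b^2 + 2*b - 8)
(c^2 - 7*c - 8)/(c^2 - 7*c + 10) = (c^2 - 7*c - 8)/(c^2 - 7*c + 10)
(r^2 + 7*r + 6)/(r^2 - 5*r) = (r^2 + 7*r + 6)/(r*(r - 5))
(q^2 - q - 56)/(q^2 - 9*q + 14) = (q^2 - q - 56)/(q^2 - 9*q + 14)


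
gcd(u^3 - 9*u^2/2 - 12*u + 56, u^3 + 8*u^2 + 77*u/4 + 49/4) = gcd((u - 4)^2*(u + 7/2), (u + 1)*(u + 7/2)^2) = u + 7/2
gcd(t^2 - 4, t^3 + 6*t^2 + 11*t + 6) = t + 2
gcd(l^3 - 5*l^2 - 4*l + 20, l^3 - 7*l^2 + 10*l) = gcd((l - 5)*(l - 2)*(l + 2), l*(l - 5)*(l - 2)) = l^2 - 7*l + 10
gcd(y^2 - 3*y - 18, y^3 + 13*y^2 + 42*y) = 1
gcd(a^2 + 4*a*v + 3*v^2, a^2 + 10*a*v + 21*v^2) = a + 3*v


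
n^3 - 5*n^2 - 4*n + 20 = (n - 5)*(n - 2)*(n + 2)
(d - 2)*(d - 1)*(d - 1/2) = d^3 - 7*d^2/2 + 7*d/2 - 1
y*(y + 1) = y^2 + y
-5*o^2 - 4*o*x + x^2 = (-5*o + x)*(o + x)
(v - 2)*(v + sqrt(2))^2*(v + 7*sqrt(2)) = v^4 - 2*v^3 + 9*sqrt(2)*v^3 - 18*sqrt(2)*v^2 + 30*v^2 - 60*v + 14*sqrt(2)*v - 28*sqrt(2)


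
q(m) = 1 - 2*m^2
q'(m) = -4*m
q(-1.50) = -3.50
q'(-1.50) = 6.00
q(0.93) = -0.73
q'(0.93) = -3.72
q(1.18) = -1.78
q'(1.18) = -4.72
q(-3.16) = -18.97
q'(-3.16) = 12.64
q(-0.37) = 0.73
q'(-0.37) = 1.48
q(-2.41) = -10.62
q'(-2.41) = 9.64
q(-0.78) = -0.22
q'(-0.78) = 3.12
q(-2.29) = -9.49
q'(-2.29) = 9.16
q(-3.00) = -17.00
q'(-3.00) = 12.00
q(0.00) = 1.00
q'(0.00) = 0.00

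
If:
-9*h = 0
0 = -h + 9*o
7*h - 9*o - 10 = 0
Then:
No Solution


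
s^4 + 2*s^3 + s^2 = s^2*(s + 1)^2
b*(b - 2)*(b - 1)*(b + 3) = b^4 - 7*b^2 + 6*b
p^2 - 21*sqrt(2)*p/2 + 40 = (p - 8*sqrt(2))*(p - 5*sqrt(2)/2)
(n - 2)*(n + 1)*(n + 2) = n^3 + n^2 - 4*n - 4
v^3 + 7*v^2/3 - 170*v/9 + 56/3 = (v - 7/3)*(v - 4/3)*(v + 6)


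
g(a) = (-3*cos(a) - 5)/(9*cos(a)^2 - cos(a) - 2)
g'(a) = (18*sin(a)*cos(a) - sin(a))*(-3*cos(a) - 5)/(9*cos(a)^2 - cos(a) - 2)^2 + 3*sin(a)/(9*cos(a)^2 - cos(a) - 2) = (27*sin(a)^2 - 90*cos(a) - 28)*sin(a)/(-9*cos(a)^2 + cos(a) + 2)^2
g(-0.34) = -1.55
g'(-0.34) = 1.43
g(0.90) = -8.02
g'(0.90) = -72.03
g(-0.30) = -1.50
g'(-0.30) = 1.19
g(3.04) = -0.26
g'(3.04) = 0.10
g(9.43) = -0.25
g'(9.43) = -0.01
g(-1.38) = 2.98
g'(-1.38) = 5.37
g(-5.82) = -1.78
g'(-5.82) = -2.48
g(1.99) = 37.09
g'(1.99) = 2741.96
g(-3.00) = -0.26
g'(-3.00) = -0.14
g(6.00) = -1.48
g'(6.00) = 1.10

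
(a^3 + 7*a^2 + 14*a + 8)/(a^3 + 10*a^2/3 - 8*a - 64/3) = 3*(a + 1)/(3*a - 8)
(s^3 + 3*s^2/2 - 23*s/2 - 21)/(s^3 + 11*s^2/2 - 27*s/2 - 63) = (s + 2)/(s + 6)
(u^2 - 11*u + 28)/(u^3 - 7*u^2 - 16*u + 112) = 1/(u + 4)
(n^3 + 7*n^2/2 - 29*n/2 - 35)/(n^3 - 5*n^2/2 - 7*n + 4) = (2*n^2 + 3*n - 35)/(2*n^2 - 9*n + 4)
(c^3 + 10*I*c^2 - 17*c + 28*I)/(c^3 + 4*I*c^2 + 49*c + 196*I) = (c - I)/(c - 7*I)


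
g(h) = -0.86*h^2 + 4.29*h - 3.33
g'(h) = 4.29 - 1.72*h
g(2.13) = 1.91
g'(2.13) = 0.63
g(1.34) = 0.87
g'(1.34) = 1.99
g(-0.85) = -7.60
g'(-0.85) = 5.75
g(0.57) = -1.16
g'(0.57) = 3.31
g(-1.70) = -13.11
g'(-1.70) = 7.21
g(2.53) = 2.02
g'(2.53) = -0.06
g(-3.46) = -28.47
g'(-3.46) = 10.24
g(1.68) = 1.45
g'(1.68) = 1.40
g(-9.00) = -111.60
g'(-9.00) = 19.77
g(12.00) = -75.69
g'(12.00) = -16.35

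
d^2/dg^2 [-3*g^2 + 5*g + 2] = -6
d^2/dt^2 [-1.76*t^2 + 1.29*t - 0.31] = -3.52000000000000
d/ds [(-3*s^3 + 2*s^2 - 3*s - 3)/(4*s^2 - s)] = (-12*s^4 + 6*s^3 + 10*s^2 + 24*s - 3)/(s^2*(16*s^2 - 8*s + 1))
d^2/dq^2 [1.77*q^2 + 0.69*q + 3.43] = 3.54000000000000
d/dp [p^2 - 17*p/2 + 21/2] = 2*p - 17/2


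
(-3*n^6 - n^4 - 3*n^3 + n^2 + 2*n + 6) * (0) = 0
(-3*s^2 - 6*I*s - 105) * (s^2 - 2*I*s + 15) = -3*s^4 - 162*s^2 + 120*I*s - 1575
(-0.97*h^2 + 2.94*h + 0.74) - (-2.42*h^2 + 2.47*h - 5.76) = 1.45*h^2 + 0.47*h + 6.5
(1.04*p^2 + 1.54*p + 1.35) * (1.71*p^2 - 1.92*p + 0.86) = 1.7784*p^4 + 0.6366*p^3 + 0.2461*p^2 - 1.2676*p + 1.161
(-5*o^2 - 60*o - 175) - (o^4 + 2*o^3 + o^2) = -o^4 - 2*o^3 - 6*o^2 - 60*o - 175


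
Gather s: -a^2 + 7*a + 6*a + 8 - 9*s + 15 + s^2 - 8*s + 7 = -a^2 + 13*a + s^2 - 17*s + 30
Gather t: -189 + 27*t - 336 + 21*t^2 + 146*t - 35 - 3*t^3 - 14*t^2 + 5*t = -3*t^3 + 7*t^2 + 178*t - 560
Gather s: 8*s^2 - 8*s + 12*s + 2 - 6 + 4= 8*s^2 + 4*s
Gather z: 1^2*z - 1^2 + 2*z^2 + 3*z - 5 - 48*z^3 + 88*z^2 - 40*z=-48*z^3 + 90*z^2 - 36*z - 6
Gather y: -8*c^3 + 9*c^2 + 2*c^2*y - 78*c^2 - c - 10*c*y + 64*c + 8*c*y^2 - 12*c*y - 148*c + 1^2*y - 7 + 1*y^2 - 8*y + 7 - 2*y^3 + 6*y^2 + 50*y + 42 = -8*c^3 - 69*c^2 - 85*c - 2*y^3 + y^2*(8*c + 7) + y*(2*c^2 - 22*c + 43) + 42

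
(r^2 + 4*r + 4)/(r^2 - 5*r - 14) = (r + 2)/(r - 7)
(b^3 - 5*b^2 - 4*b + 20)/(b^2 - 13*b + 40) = (b^2 - 4)/(b - 8)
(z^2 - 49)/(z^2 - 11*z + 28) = (z + 7)/(z - 4)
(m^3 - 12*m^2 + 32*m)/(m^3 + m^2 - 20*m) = (m - 8)/(m + 5)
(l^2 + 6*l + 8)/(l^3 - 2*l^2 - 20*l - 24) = (l + 4)/(l^2 - 4*l - 12)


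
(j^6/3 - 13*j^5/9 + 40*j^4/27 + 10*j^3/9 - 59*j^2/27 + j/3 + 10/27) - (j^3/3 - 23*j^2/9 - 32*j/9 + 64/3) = j^6/3 - 13*j^5/9 + 40*j^4/27 + 7*j^3/9 + 10*j^2/27 + 35*j/9 - 566/27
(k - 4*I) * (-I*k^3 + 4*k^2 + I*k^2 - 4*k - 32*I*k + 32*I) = -I*k^4 + I*k^3 - 48*I*k^2 - 128*k + 48*I*k + 128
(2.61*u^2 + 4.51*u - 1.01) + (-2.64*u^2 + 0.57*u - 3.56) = -0.0300000000000002*u^2 + 5.08*u - 4.57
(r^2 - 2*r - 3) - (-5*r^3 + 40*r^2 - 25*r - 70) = 5*r^3 - 39*r^2 + 23*r + 67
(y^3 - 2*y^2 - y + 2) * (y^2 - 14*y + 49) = y^5 - 16*y^4 + 76*y^3 - 82*y^2 - 77*y + 98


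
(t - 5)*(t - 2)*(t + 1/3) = t^3 - 20*t^2/3 + 23*t/3 + 10/3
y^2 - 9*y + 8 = (y - 8)*(y - 1)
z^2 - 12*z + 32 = (z - 8)*(z - 4)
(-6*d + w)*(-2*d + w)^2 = -24*d^3 + 28*d^2*w - 10*d*w^2 + w^3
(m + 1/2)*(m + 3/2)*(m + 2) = m^3 + 4*m^2 + 19*m/4 + 3/2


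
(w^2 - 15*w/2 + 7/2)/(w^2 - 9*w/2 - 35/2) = (2*w - 1)/(2*w + 5)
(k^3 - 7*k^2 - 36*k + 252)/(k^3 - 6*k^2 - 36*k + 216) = (k - 7)/(k - 6)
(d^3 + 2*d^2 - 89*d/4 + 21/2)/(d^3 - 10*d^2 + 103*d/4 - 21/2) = (d + 6)/(d - 6)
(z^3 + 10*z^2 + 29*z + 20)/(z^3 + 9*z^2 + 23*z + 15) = (z + 4)/(z + 3)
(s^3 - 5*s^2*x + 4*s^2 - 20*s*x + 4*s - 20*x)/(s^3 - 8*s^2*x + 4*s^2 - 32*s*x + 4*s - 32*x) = (-s + 5*x)/(-s + 8*x)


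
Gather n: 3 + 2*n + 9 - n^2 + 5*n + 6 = -n^2 + 7*n + 18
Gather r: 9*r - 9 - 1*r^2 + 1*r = -r^2 + 10*r - 9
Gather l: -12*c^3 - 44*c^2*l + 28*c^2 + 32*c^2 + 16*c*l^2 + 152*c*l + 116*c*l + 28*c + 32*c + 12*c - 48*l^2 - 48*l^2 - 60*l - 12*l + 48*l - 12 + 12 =-12*c^3 + 60*c^2 + 72*c + l^2*(16*c - 96) + l*(-44*c^2 + 268*c - 24)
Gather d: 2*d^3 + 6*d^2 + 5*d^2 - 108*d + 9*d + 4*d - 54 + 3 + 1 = 2*d^3 + 11*d^2 - 95*d - 50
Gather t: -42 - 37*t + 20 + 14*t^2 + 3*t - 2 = 14*t^2 - 34*t - 24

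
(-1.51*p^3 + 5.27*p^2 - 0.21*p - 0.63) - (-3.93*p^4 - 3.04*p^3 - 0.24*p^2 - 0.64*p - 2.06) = 3.93*p^4 + 1.53*p^3 + 5.51*p^2 + 0.43*p + 1.43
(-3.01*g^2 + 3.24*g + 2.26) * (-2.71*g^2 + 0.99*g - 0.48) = 8.1571*g^4 - 11.7603*g^3 - 1.4722*g^2 + 0.682199999999999*g - 1.0848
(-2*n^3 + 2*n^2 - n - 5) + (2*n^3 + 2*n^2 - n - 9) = 4*n^2 - 2*n - 14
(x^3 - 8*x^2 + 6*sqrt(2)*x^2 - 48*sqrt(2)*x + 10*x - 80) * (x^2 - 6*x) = x^5 - 14*x^4 + 6*sqrt(2)*x^4 - 84*sqrt(2)*x^3 + 58*x^3 - 140*x^2 + 288*sqrt(2)*x^2 + 480*x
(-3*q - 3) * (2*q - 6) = -6*q^2 + 12*q + 18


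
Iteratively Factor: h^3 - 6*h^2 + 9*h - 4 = (h - 1)*(h^2 - 5*h + 4) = (h - 4)*(h - 1)*(h - 1)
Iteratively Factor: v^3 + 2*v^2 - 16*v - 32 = (v - 4)*(v^2 + 6*v + 8) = (v - 4)*(v + 2)*(v + 4)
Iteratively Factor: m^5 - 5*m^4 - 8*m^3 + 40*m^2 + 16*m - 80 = (m - 2)*(m^4 - 3*m^3 - 14*m^2 + 12*m + 40) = (m - 5)*(m - 2)*(m^3 + 2*m^2 - 4*m - 8) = (m - 5)*(m - 2)*(m + 2)*(m^2 - 4) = (m - 5)*(m - 2)^2*(m + 2)*(m + 2)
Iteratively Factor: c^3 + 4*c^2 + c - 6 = (c + 3)*(c^2 + c - 2) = (c + 2)*(c + 3)*(c - 1)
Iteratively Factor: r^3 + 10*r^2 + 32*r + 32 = (r + 2)*(r^2 + 8*r + 16) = (r + 2)*(r + 4)*(r + 4)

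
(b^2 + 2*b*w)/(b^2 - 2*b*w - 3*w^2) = b*(-b - 2*w)/(-b^2 + 2*b*w + 3*w^2)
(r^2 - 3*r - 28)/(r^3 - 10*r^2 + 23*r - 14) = (r + 4)/(r^2 - 3*r + 2)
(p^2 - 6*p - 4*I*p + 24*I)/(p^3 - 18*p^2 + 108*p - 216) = (p - 4*I)/(p^2 - 12*p + 36)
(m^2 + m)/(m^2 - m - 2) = m/(m - 2)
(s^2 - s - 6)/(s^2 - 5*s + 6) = (s + 2)/(s - 2)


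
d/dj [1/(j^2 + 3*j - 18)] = (-2*j - 3)/(j^2 + 3*j - 18)^2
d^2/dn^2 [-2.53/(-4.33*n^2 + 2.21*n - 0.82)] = (-94.869434*n^2 + 48.420658*n + 2.53*(8.66*n - 2.21)*(17.32*n - 4.42) - 17.966036)/(4.33*n^2 - 2.21*n + 0.82)^3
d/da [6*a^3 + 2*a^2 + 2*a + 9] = 18*a^2 + 4*a + 2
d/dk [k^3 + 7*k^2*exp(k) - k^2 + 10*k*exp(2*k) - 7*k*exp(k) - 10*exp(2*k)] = 7*k^2*exp(k) + 3*k^2 + 20*k*exp(2*k) + 7*k*exp(k) - 2*k - 10*exp(2*k) - 7*exp(k)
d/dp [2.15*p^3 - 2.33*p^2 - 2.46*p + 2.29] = 6.45*p^2 - 4.66*p - 2.46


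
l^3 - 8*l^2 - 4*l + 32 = (l - 8)*(l - 2)*(l + 2)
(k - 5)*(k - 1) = k^2 - 6*k + 5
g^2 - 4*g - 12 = (g - 6)*(g + 2)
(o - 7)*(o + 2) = o^2 - 5*o - 14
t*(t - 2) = t^2 - 2*t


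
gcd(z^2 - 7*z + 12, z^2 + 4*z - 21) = z - 3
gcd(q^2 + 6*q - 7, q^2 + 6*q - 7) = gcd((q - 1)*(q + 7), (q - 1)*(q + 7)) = q^2 + 6*q - 7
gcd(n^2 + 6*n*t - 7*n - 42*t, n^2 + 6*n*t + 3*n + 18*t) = n + 6*t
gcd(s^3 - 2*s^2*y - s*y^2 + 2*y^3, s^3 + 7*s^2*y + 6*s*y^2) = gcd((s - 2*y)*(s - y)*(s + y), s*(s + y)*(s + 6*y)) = s + y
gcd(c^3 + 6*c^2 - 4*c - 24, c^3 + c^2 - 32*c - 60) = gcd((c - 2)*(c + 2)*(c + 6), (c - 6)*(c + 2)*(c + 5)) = c + 2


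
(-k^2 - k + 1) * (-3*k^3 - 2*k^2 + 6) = 3*k^5 + 5*k^4 - k^3 - 8*k^2 - 6*k + 6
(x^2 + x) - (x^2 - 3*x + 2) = 4*x - 2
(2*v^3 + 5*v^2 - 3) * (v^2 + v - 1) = 2*v^5 + 7*v^4 + 3*v^3 - 8*v^2 - 3*v + 3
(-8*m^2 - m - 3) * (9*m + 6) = -72*m^3 - 57*m^2 - 33*m - 18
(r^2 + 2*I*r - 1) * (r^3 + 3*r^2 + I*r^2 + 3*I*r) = r^5 + 3*r^4 + 3*I*r^4 - 3*r^3 + 9*I*r^3 - 9*r^2 - I*r^2 - 3*I*r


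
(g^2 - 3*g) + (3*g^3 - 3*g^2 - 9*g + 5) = 3*g^3 - 2*g^2 - 12*g + 5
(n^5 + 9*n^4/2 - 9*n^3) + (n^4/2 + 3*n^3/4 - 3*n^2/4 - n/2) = n^5 + 5*n^4 - 33*n^3/4 - 3*n^2/4 - n/2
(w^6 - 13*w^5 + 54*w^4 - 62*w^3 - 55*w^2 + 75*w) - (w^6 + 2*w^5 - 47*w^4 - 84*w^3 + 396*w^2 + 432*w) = -15*w^5 + 101*w^4 + 22*w^3 - 451*w^2 - 357*w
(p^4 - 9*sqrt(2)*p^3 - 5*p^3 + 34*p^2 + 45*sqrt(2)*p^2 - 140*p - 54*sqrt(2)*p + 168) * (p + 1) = p^5 - 9*sqrt(2)*p^4 - 4*p^4 + 29*p^3 + 36*sqrt(2)*p^3 - 106*p^2 - 9*sqrt(2)*p^2 - 54*sqrt(2)*p + 28*p + 168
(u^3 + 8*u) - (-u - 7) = u^3 + 9*u + 7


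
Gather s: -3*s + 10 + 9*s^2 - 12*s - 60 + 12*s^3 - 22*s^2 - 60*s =12*s^3 - 13*s^2 - 75*s - 50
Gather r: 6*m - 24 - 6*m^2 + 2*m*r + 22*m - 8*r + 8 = -6*m^2 + 28*m + r*(2*m - 8) - 16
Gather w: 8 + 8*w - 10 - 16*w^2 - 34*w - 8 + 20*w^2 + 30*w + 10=4*w^2 + 4*w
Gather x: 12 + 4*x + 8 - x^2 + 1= -x^2 + 4*x + 21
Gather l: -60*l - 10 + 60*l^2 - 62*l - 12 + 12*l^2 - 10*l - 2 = 72*l^2 - 132*l - 24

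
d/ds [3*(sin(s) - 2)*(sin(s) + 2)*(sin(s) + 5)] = 3*(3*sin(s)^2 + 10*sin(s) - 4)*cos(s)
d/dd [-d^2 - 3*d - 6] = -2*d - 3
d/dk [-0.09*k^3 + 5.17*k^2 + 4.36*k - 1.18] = -0.27*k^2 + 10.34*k + 4.36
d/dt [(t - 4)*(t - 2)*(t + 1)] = 3*t^2 - 10*t + 2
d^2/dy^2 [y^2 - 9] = 2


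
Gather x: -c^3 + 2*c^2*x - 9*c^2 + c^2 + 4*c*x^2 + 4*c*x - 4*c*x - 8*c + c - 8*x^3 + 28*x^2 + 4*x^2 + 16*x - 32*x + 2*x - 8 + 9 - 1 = -c^3 - 8*c^2 - 7*c - 8*x^3 + x^2*(4*c + 32) + x*(2*c^2 - 14)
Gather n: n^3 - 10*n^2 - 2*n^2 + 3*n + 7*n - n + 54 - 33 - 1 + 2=n^3 - 12*n^2 + 9*n + 22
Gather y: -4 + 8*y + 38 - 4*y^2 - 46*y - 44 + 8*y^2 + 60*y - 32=4*y^2 + 22*y - 42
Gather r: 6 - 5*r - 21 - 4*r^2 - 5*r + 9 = -4*r^2 - 10*r - 6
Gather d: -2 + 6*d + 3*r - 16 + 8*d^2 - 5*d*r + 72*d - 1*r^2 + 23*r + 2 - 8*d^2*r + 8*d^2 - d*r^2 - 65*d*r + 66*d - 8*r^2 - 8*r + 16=d^2*(16 - 8*r) + d*(-r^2 - 70*r + 144) - 9*r^2 + 18*r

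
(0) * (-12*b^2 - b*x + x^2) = 0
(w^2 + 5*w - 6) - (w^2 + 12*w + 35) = -7*w - 41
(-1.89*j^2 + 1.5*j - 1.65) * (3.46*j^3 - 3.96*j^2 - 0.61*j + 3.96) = -6.5394*j^5 + 12.6744*j^4 - 10.4961*j^3 - 1.8654*j^2 + 6.9465*j - 6.534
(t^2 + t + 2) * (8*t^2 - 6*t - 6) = 8*t^4 + 2*t^3 + 4*t^2 - 18*t - 12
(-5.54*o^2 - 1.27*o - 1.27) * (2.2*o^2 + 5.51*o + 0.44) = -12.188*o^4 - 33.3194*o^3 - 12.2293*o^2 - 7.5565*o - 0.5588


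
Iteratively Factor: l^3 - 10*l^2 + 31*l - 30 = (l - 5)*(l^2 - 5*l + 6) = (l - 5)*(l - 3)*(l - 2)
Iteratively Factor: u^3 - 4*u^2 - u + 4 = (u - 4)*(u^2 - 1) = (u - 4)*(u - 1)*(u + 1)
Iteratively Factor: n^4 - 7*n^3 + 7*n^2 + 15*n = (n + 1)*(n^3 - 8*n^2 + 15*n) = (n - 5)*(n + 1)*(n^2 - 3*n) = (n - 5)*(n - 3)*(n + 1)*(n)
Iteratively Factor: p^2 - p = (p)*(p - 1)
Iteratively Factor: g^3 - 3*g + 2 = (g + 2)*(g^2 - 2*g + 1) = (g - 1)*(g + 2)*(g - 1)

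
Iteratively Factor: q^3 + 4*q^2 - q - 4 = (q - 1)*(q^2 + 5*q + 4) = (q - 1)*(q + 1)*(q + 4)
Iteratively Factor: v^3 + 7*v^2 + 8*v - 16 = (v + 4)*(v^2 + 3*v - 4) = (v - 1)*(v + 4)*(v + 4)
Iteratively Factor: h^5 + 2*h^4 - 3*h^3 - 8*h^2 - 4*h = (h + 1)*(h^4 + h^3 - 4*h^2 - 4*h) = h*(h + 1)*(h^3 + h^2 - 4*h - 4) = h*(h + 1)*(h + 2)*(h^2 - h - 2) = h*(h + 1)^2*(h + 2)*(h - 2)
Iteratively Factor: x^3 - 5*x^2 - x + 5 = (x - 1)*(x^2 - 4*x - 5) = (x - 5)*(x - 1)*(x + 1)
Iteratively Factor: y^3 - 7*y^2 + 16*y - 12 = (y - 2)*(y^2 - 5*y + 6) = (y - 3)*(y - 2)*(y - 2)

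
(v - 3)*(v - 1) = v^2 - 4*v + 3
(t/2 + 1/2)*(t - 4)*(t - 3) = t^3/2 - 3*t^2 + 5*t/2 + 6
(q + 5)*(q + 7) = q^2 + 12*q + 35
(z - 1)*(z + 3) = z^2 + 2*z - 3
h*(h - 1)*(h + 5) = h^3 + 4*h^2 - 5*h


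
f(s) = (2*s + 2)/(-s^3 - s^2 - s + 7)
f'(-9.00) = -0.00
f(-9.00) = -0.02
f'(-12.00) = 0.00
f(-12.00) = -0.01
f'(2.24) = 0.83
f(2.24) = -0.56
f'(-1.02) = 0.25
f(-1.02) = -0.00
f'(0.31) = 0.42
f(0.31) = 0.40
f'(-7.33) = -0.01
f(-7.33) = -0.04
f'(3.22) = 0.15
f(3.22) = -0.21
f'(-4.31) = -0.03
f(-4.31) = -0.09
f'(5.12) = 0.03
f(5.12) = -0.08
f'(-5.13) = -0.02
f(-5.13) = -0.07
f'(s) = (2*s + 2)*(3*s^2 + 2*s + 1)/(-s^3 - s^2 - s + 7)^2 + 2/(-s^3 - s^2 - s + 7)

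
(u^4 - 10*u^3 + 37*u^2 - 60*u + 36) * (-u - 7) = -u^5 + 3*u^4 + 33*u^3 - 199*u^2 + 384*u - 252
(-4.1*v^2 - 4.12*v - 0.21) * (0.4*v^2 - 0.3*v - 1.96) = -1.64*v^4 - 0.418*v^3 + 9.188*v^2 + 8.1382*v + 0.4116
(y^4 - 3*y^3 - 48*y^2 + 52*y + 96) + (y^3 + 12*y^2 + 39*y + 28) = y^4 - 2*y^3 - 36*y^2 + 91*y + 124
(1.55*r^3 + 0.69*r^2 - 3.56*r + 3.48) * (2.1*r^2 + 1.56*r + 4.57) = 3.255*r^5 + 3.867*r^4 + 0.6839*r^3 + 4.9077*r^2 - 10.8404*r + 15.9036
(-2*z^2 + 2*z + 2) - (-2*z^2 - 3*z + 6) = 5*z - 4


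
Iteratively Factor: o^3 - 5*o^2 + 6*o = (o)*(o^2 - 5*o + 6) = o*(o - 2)*(o - 3)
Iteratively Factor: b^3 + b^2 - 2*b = (b - 1)*(b^2 + 2*b) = (b - 1)*(b + 2)*(b)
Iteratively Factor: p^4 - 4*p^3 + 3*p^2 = (p)*(p^3 - 4*p^2 + 3*p) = p*(p - 1)*(p^2 - 3*p) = p*(p - 3)*(p - 1)*(p)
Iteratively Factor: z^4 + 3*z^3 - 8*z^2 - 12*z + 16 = (z + 2)*(z^3 + z^2 - 10*z + 8) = (z + 2)*(z + 4)*(z^2 - 3*z + 2) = (z - 2)*(z + 2)*(z + 4)*(z - 1)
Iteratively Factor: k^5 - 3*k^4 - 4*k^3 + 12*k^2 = (k - 3)*(k^4 - 4*k^2) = (k - 3)*(k + 2)*(k^3 - 2*k^2) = k*(k - 3)*(k + 2)*(k^2 - 2*k) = k*(k - 3)*(k - 2)*(k + 2)*(k)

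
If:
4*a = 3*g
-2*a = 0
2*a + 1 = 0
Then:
No Solution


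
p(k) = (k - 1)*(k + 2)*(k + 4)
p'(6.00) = 170.00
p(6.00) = 400.00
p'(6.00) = 170.00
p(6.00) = 400.00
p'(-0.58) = -2.79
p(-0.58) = -7.67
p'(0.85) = 12.67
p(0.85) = -2.07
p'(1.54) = 24.51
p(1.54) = 10.59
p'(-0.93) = -4.71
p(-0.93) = -6.34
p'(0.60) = 9.08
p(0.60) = -4.78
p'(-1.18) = -5.62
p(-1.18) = -5.04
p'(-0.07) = 1.31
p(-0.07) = -8.12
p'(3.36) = 69.47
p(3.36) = 93.10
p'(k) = (k - 1)*(k + 2) + (k - 1)*(k + 4) + (k + 2)*(k + 4) = 3*k^2 + 10*k + 2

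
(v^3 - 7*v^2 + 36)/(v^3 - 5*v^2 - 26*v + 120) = (v^2 - v - 6)/(v^2 + v - 20)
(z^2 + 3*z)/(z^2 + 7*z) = (z + 3)/(z + 7)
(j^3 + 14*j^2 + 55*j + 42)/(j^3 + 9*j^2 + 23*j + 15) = (j^2 + 13*j + 42)/(j^2 + 8*j + 15)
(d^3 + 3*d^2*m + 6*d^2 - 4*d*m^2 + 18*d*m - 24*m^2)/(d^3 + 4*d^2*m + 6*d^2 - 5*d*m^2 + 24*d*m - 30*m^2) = (d + 4*m)/(d + 5*m)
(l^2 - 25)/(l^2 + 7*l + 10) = (l - 5)/(l + 2)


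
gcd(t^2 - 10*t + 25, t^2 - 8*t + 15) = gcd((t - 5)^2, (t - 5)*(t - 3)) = t - 5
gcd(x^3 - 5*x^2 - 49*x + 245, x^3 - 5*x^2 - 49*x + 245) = x^3 - 5*x^2 - 49*x + 245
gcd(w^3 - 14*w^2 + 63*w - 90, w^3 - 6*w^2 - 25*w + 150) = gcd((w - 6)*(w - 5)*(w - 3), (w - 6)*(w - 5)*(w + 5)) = w^2 - 11*w + 30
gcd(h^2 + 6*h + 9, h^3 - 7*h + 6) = h + 3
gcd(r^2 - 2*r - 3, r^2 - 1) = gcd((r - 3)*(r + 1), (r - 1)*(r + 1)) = r + 1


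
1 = 1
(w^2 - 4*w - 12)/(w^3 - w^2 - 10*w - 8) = (w - 6)/(w^2 - 3*w - 4)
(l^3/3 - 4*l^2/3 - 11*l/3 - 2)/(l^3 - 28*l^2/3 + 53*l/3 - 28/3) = (l^3 - 4*l^2 - 11*l - 6)/(3*l^3 - 28*l^2 + 53*l - 28)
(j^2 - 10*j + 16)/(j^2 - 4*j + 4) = (j - 8)/(j - 2)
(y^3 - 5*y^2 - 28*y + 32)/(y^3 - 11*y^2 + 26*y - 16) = (y + 4)/(y - 2)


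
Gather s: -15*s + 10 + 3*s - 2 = 8 - 12*s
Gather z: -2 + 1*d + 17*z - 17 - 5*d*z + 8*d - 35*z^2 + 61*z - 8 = 9*d - 35*z^2 + z*(78 - 5*d) - 27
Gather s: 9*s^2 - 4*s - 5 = 9*s^2 - 4*s - 5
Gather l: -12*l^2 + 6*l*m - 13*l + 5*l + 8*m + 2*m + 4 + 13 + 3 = -12*l^2 + l*(6*m - 8) + 10*m + 20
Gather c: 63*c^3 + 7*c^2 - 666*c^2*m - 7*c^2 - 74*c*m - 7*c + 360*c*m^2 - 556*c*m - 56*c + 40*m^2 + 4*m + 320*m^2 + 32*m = 63*c^3 - 666*c^2*m + c*(360*m^2 - 630*m - 63) + 360*m^2 + 36*m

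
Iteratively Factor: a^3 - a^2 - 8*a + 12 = (a - 2)*(a^2 + a - 6) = (a - 2)^2*(a + 3)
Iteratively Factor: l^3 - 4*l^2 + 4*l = (l)*(l^2 - 4*l + 4) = l*(l - 2)*(l - 2)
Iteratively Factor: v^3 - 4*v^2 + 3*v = (v - 3)*(v^2 - v) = (v - 3)*(v - 1)*(v)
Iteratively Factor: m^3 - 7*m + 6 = (m + 3)*(m^2 - 3*m + 2) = (m - 2)*(m + 3)*(m - 1)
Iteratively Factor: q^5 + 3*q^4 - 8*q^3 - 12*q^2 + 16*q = (q - 2)*(q^4 + 5*q^3 + 2*q^2 - 8*q) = (q - 2)*(q + 2)*(q^3 + 3*q^2 - 4*q) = (q - 2)*(q + 2)*(q + 4)*(q^2 - q) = q*(q - 2)*(q + 2)*(q + 4)*(q - 1)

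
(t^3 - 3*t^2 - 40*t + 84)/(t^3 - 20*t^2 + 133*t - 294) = (t^2 + 4*t - 12)/(t^2 - 13*t + 42)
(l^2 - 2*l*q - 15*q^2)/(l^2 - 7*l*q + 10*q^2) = (-l - 3*q)/(-l + 2*q)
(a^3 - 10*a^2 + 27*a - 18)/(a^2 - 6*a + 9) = (a^2 - 7*a + 6)/(a - 3)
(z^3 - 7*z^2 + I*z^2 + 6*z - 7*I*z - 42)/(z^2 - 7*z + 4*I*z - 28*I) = (z^2 + I*z + 6)/(z + 4*I)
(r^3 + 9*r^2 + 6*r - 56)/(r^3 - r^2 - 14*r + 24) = (r + 7)/(r - 3)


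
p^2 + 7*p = p*(p + 7)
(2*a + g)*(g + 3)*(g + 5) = 2*a*g^2 + 16*a*g + 30*a + g^3 + 8*g^2 + 15*g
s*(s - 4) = s^2 - 4*s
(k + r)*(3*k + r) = 3*k^2 + 4*k*r + r^2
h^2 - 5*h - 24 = (h - 8)*(h + 3)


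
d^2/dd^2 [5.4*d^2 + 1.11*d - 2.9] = 10.8000000000000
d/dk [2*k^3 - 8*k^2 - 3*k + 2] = 6*k^2 - 16*k - 3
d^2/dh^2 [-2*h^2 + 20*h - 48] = -4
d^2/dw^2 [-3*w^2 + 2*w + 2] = -6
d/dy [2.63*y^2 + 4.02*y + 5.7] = 5.26*y + 4.02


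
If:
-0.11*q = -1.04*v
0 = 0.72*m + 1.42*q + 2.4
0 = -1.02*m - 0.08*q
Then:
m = 0.14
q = -1.76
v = -0.19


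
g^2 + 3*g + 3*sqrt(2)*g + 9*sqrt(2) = (g + 3)*(g + 3*sqrt(2))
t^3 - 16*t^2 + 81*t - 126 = (t - 7)*(t - 6)*(t - 3)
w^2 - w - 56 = (w - 8)*(w + 7)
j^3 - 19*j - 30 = (j - 5)*(j + 2)*(j + 3)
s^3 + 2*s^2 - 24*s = s*(s - 4)*(s + 6)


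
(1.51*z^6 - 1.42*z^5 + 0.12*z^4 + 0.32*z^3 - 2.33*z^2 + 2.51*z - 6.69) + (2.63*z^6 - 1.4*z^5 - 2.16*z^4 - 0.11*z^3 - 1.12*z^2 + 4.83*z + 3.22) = 4.14*z^6 - 2.82*z^5 - 2.04*z^4 + 0.21*z^3 - 3.45*z^2 + 7.34*z - 3.47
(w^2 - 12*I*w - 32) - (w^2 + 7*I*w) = -19*I*w - 32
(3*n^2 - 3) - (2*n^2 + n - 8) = n^2 - n + 5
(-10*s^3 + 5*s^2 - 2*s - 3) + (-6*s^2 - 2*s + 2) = -10*s^3 - s^2 - 4*s - 1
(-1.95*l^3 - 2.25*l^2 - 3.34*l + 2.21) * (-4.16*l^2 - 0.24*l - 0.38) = 8.112*l^5 + 9.828*l^4 + 15.1754*l^3 - 7.537*l^2 + 0.7388*l - 0.8398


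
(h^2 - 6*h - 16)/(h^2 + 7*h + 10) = (h - 8)/(h + 5)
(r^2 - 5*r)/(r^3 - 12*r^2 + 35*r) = 1/(r - 7)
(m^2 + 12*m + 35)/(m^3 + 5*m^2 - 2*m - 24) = (m^2 + 12*m + 35)/(m^3 + 5*m^2 - 2*m - 24)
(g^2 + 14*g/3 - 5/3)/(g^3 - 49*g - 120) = (g - 1/3)/(g^2 - 5*g - 24)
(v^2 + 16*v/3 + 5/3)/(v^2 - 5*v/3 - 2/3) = (v + 5)/(v - 2)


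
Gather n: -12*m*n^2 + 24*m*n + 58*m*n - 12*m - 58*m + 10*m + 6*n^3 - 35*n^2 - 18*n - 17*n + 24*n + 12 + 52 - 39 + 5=-60*m + 6*n^3 + n^2*(-12*m - 35) + n*(82*m - 11) + 30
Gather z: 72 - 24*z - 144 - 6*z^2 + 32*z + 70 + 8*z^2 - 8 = 2*z^2 + 8*z - 10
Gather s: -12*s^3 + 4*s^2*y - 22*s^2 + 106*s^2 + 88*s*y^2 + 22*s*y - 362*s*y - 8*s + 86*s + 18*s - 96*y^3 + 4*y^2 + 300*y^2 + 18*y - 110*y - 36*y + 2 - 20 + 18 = -12*s^3 + s^2*(4*y + 84) + s*(88*y^2 - 340*y + 96) - 96*y^3 + 304*y^2 - 128*y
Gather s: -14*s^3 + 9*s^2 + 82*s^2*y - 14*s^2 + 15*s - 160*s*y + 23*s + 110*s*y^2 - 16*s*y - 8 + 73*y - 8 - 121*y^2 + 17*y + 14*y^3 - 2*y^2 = -14*s^3 + s^2*(82*y - 5) + s*(110*y^2 - 176*y + 38) + 14*y^3 - 123*y^2 + 90*y - 16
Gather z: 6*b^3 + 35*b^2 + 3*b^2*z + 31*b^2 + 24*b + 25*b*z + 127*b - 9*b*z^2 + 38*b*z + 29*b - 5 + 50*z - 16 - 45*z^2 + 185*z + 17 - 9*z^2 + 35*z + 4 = 6*b^3 + 66*b^2 + 180*b + z^2*(-9*b - 54) + z*(3*b^2 + 63*b + 270)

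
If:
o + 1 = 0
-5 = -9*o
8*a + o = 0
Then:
No Solution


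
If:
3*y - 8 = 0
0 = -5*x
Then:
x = 0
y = 8/3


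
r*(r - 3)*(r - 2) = r^3 - 5*r^2 + 6*r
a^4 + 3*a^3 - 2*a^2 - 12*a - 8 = (a - 2)*(a + 1)*(a + 2)^2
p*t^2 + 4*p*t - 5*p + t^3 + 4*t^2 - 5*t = (p + t)*(t - 1)*(t + 5)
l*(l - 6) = l^2 - 6*l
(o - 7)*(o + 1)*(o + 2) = o^3 - 4*o^2 - 19*o - 14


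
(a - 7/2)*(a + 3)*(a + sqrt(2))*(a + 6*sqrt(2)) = a^4 - a^3/2 + 7*sqrt(2)*a^3 - 7*sqrt(2)*a^2/2 + 3*a^2/2 - 147*sqrt(2)*a/2 - 6*a - 126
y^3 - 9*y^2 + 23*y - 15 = (y - 5)*(y - 3)*(y - 1)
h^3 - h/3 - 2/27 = (h - 2/3)*(h + 1/3)^2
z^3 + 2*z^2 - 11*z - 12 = (z - 3)*(z + 1)*(z + 4)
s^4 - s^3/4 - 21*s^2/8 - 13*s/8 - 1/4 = (s - 2)*(s + 1/4)*(s + 1/2)*(s + 1)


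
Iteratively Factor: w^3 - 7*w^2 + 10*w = (w - 2)*(w^2 - 5*w) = w*(w - 2)*(w - 5)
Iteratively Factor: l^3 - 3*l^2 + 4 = (l + 1)*(l^2 - 4*l + 4) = (l - 2)*(l + 1)*(l - 2)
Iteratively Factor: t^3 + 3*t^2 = (t)*(t^2 + 3*t) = t^2*(t + 3)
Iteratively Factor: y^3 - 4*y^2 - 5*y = (y + 1)*(y^2 - 5*y) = y*(y + 1)*(y - 5)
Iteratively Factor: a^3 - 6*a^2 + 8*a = (a - 2)*(a^2 - 4*a) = (a - 4)*(a - 2)*(a)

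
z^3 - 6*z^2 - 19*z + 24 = (z - 8)*(z - 1)*(z + 3)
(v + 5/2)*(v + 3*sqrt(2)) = v^2 + 5*v/2 + 3*sqrt(2)*v + 15*sqrt(2)/2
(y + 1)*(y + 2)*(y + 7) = y^3 + 10*y^2 + 23*y + 14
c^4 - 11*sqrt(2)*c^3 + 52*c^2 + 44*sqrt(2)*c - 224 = (c - 2)*(c + 2)*(c - 7*sqrt(2))*(c - 4*sqrt(2))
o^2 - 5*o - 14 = (o - 7)*(o + 2)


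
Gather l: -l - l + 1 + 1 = 2 - 2*l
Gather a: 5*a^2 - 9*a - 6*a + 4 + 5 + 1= 5*a^2 - 15*a + 10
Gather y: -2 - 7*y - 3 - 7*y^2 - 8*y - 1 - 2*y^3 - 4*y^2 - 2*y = -2*y^3 - 11*y^2 - 17*y - 6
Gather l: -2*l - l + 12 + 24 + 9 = 45 - 3*l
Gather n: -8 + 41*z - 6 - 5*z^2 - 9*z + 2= -5*z^2 + 32*z - 12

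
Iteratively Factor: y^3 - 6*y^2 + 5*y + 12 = (y - 3)*(y^2 - 3*y - 4) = (y - 3)*(y + 1)*(y - 4)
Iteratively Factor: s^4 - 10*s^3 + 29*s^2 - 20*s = (s)*(s^3 - 10*s^2 + 29*s - 20) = s*(s - 1)*(s^2 - 9*s + 20) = s*(s - 4)*(s - 1)*(s - 5)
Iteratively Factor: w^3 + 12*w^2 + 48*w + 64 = (w + 4)*(w^2 + 8*w + 16) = (w + 4)^2*(w + 4)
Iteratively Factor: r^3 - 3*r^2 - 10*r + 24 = (r - 2)*(r^2 - r - 12) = (r - 2)*(r + 3)*(r - 4)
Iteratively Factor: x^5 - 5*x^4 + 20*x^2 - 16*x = (x - 1)*(x^4 - 4*x^3 - 4*x^2 + 16*x) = (x - 4)*(x - 1)*(x^3 - 4*x) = x*(x - 4)*(x - 1)*(x^2 - 4) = x*(x - 4)*(x - 1)*(x + 2)*(x - 2)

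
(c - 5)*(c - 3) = c^2 - 8*c + 15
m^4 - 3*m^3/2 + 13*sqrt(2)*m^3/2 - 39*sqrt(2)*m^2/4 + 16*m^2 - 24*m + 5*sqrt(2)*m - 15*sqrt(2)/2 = (m - 3/2)*(m + sqrt(2)/2)*(m + sqrt(2))*(m + 5*sqrt(2))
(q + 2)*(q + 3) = q^2 + 5*q + 6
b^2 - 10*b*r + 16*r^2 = (b - 8*r)*(b - 2*r)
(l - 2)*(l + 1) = l^2 - l - 2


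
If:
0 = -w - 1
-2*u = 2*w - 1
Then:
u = 3/2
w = -1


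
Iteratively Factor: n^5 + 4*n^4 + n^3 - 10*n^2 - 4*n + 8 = (n + 2)*(n^4 + 2*n^3 - 3*n^2 - 4*n + 4) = (n + 2)^2*(n^3 - 3*n + 2) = (n - 1)*(n + 2)^2*(n^2 + n - 2) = (n - 1)^2*(n + 2)^2*(n + 2)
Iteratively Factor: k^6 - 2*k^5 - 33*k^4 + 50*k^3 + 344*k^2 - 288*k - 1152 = (k + 4)*(k^5 - 6*k^4 - 9*k^3 + 86*k^2 - 288) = (k + 2)*(k + 4)*(k^4 - 8*k^3 + 7*k^2 + 72*k - 144) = (k - 4)*(k + 2)*(k + 4)*(k^3 - 4*k^2 - 9*k + 36) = (k - 4)^2*(k + 2)*(k + 4)*(k^2 - 9) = (k - 4)^2*(k + 2)*(k + 3)*(k + 4)*(k - 3)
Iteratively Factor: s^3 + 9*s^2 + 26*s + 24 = (s + 2)*(s^2 + 7*s + 12) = (s + 2)*(s + 3)*(s + 4)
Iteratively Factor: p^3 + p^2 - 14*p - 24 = (p + 3)*(p^2 - 2*p - 8) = (p - 4)*(p + 3)*(p + 2)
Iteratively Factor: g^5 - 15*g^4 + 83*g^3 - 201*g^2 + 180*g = (g - 3)*(g^4 - 12*g^3 + 47*g^2 - 60*g) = (g - 4)*(g - 3)*(g^3 - 8*g^2 + 15*g) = (g - 4)*(g - 3)^2*(g^2 - 5*g) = g*(g - 4)*(g - 3)^2*(g - 5)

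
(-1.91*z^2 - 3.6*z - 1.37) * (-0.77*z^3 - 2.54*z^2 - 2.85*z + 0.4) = 1.4707*z^5 + 7.6234*z^4 + 15.6424*z^3 + 12.9758*z^2 + 2.4645*z - 0.548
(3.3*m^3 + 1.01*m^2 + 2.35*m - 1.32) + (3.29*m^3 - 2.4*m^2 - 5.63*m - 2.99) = 6.59*m^3 - 1.39*m^2 - 3.28*m - 4.31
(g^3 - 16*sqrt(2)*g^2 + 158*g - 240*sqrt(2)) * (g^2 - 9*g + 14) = g^5 - 16*sqrt(2)*g^4 - 9*g^4 + 172*g^3 + 144*sqrt(2)*g^3 - 1422*g^2 - 464*sqrt(2)*g^2 + 2212*g + 2160*sqrt(2)*g - 3360*sqrt(2)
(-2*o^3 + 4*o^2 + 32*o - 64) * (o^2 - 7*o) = -2*o^5 + 18*o^4 + 4*o^3 - 288*o^2 + 448*o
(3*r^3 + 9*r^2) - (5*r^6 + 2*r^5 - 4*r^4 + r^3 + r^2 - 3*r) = -5*r^6 - 2*r^5 + 4*r^4 + 2*r^3 + 8*r^2 + 3*r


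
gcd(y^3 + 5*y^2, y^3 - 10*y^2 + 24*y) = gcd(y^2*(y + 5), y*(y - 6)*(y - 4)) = y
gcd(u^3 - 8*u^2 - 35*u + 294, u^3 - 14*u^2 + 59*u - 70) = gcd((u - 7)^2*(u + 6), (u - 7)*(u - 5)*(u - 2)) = u - 7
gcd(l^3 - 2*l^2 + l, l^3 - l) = l^2 - l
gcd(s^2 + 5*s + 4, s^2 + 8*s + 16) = s + 4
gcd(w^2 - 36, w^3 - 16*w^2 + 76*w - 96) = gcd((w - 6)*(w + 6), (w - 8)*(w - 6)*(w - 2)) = w - 6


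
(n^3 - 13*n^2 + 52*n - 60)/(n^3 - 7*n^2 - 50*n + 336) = (n^2 - 7*n + 10)/(n^2 - n - 56)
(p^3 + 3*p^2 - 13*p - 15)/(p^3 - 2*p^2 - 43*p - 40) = (p - 3)/(p - 8)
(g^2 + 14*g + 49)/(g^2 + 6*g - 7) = (g + 7)/(g - 1)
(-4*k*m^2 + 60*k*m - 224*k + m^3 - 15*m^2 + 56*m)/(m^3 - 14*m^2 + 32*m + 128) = (-4*k*m + 28*k + m^2 - 7*m)/(m^2 - 6*m - 16)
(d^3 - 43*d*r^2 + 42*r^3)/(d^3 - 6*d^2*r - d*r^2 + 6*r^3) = (d + 7*r)/(d + r)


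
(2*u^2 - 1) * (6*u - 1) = 12*u^3 - 2*u^2 - 6*u + 1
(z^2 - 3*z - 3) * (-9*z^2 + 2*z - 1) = -9*z^4 + 29*z^3 + 20*z^2 - 3*z + 3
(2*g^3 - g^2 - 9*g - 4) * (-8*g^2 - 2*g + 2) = -16*g^5 + 4*g^4 + 78*g^3 + 48*g^2 - 10*g - 8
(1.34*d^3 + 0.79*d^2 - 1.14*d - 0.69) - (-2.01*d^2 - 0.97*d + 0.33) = 1.34*d^3 + 2.8*d^2 - 0.17*d - 1.02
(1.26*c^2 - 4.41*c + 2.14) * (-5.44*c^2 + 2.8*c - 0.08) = -6.8544*c^4 + 27.5184*c^3 - 24.0904*c^2 + 6.3448*c - 0.1712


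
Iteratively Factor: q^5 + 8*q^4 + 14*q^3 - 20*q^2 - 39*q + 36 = (q + 3)*(q^4 + 5*q^3 - q^2 - 17*q + 12) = (q - 1)*(q + 3)*(q^3 + 6*q^2 + 5*q - 12) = (q - 1)*(q + 3)^2*(q^2 + 3*q - 4) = (q - 1)^2*(q + 3)^2*(q + 4)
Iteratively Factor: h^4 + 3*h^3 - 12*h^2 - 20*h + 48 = (h + 3)*(h^3 - 12*h + 16) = (h - 2)*(h + 3)*(h^2 + 2*h - 8) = (h - 2)*(h + 3)*(h + 4)*(h - 2)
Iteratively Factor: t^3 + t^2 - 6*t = (t)*(t^2 + t - 6) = t*(t - 2)*(t + 3)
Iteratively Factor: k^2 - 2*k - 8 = (k + 2)*(k - 4)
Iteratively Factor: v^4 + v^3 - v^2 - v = (v + 1)*(v^3 - v) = v*(v + 1)*(v^2 - 1) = v*(v + 1)^2*(v - 1)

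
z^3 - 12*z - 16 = (z - 4)*(z + 2)^2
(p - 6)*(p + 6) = p^2 - 36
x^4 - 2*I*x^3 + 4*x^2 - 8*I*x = x*(x - 2*I)^2*(x + 2*I)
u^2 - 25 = (u - 5)*(u + 5)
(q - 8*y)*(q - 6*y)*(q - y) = q^3 - 15*q^2*y + 62*q*y^2 - 48*y^3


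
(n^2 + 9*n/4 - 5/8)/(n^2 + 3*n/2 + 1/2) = (8*n^2 + 18*n - 5)/(4*(2*n^2 + 3*n + 1))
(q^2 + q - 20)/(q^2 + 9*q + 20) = (q - 4)/(q + 4)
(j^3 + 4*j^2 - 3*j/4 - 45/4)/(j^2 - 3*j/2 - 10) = (2*j^2 + 3*j - 9)/(2*(j - 4))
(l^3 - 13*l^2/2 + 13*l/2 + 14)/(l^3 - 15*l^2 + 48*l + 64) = (l^2 - 15*l/2 + 14)/(l^2 - 16*l + 64)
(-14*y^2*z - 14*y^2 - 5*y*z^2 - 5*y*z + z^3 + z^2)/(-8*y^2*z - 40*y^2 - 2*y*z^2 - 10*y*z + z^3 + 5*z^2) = (7*y*z + 7*y - z^2 - z)/(4*y*z + 20*y - z^2 - 5*z)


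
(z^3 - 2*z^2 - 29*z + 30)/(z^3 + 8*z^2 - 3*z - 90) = (z^2 - 7*z + 6)/(z^2 + 3*z - 18)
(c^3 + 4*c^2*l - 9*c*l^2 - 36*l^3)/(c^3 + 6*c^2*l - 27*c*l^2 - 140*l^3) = (c^2 - 9*l^2)/(c^2 + 2*c*l - 35*l^2)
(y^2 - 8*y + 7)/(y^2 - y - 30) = (-y^2 + 8*y - 7)/(-y^2 + y + 30)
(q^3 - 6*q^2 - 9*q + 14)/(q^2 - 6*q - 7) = (q^2 + q - 2)/(q + 1)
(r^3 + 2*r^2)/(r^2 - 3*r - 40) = r^2*(r + 2)/(r^2 - 3*r - 40)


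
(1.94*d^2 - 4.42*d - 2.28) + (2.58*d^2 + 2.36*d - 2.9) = 4.52*d^2 - 2.06*d - 5.18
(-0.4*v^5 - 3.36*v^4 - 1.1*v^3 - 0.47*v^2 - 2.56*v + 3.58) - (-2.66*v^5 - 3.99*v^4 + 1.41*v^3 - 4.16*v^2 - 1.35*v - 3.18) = 2.26*v^5 + 0.63*v^4 - 2.51*v^3 + 3.69*v^2 - 1.21*v + 6.76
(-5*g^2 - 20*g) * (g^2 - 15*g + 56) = -5*g^4 + 55*g^3 + 20*g^2 - 1120*g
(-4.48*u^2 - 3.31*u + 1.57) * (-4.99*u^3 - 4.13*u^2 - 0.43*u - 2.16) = 22.3552*u^5 + 35.0193*u^4 + 7.7624*u^3 + 4.616*u^2 + 6.4745*u - 3.3912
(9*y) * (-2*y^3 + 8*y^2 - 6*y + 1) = -18*y^4 + 72*y^3 - 54*y^2 + 9*y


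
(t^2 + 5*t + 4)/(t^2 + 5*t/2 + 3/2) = 2*(t + 4)/(2*t + 3)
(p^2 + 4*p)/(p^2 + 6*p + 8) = p/(p + 2)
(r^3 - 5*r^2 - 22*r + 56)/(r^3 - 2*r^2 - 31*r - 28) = (r - 2)/(r + 1)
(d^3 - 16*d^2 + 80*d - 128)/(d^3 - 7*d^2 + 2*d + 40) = (d^2 - 12*d + 32)/(d^2 - 3*d - 10)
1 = 1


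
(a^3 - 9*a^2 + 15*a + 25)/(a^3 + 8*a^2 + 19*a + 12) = (a^2 - 10*a + 25)/(a^2 + 7*a + 12)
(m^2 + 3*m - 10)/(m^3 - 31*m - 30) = (m - 2)/(m^2 - 5*m - 6)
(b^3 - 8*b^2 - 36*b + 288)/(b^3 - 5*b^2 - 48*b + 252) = (b^2 - 2*b - 48)/(b^2 + b - 42)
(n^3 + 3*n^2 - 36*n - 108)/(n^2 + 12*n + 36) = (n^2 - 3*n - 18)/(n + 6)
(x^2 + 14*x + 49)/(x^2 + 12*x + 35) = (x + 7)/(x + 5)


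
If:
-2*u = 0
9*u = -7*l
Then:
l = 0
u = 0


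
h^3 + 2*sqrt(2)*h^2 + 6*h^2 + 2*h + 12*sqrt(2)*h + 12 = (h + 6)*(h + sqrt(2))^2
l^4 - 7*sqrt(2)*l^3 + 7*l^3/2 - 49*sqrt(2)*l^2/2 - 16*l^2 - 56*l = l*(l + 7/2)*(l - 8*sqrt(2))*(l + sqrt(2))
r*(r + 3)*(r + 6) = r^3 + 9*r^2 + 18*r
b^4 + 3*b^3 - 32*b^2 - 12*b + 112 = (b - 4)*(b - 2)*(b + 2)*(b + 7)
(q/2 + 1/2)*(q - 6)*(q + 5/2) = q^3/2 - 5*q^2/4 - 37*q/4 - 15/2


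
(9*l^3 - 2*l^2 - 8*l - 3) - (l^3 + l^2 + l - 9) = 8*l^3 - 3*l^2 - 9*l + 6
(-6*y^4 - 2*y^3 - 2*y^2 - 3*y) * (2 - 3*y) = 18*y^5 - 6*y^4 + 2*y^3 + 5*y^2 - 6*y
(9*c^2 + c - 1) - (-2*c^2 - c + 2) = 11*c^2 + 2*c - 3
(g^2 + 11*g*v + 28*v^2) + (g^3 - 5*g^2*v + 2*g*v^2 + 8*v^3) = g^3 - 5*g^2*v + g^2 + 2*g*v^2 + 11*g*v + 8*v^3 + 28*v^2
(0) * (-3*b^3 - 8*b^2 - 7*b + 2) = 0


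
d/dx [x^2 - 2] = 2*x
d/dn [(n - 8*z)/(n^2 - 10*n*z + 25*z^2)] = (n - 11*z)/(-n^3 + 15*n^2*z - 75*n*z^2 + 125*z^3)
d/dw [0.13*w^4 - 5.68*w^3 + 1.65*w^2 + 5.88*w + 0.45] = 0.52*w^3 - 17.04*w^2 + 3.3*w + 5.88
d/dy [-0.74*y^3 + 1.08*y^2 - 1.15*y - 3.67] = -2.22*y^2 + 2.16*y - 1.15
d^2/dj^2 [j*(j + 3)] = 2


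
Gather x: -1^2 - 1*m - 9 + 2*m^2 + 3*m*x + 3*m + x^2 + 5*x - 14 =2*m^2 + 2*m + x^2 + x*(3*m + 5) - 24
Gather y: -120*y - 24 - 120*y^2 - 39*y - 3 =-120*y^2 - 159*y - 27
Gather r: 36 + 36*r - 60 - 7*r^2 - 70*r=-7*r^2 - 34*r - 24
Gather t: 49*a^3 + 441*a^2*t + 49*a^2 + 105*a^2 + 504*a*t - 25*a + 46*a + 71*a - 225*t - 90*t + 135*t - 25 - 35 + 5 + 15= 49*a^3 + 154*a^2 + 92*a + t*(441*a^2 + 504*a - 180) - 40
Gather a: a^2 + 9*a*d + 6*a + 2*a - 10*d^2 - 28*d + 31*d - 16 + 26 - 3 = a^2 + a*(9*d + 8) - 10*d^2 + 3*d + 7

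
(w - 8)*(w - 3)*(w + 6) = w^3 - 5*w^2 - 42*w + 144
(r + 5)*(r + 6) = r^2 + 11*r + 30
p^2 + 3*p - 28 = (p - 4)*(p + 7)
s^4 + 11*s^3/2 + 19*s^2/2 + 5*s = s*(s + 1)*(s + 2)*(s + 5/2)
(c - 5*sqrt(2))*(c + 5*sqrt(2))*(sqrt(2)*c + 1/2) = sqrt(2)*c^3 + c^2/2 - 50*sqrt(2)*c - 25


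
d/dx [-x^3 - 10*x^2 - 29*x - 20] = -3*x^2 - 20*x - 29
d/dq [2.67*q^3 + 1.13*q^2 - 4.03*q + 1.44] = 8.01*q^2 + 2.26*q - 4.03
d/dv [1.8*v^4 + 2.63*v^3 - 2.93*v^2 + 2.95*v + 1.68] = 7.2*v^3 + 7.89*v^2 - 5.86*v + 2.95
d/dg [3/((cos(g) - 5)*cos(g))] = 3*(2*cos(g) - 5)*sin(g)/((cos(g) - 5)^2*cos(g)^2)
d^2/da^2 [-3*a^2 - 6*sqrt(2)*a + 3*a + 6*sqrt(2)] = -6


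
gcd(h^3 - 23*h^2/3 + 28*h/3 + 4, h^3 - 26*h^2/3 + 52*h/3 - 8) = h^2 - 8*h + 12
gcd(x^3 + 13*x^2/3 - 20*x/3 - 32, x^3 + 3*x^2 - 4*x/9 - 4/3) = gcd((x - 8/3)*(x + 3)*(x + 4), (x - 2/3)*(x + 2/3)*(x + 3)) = x + 3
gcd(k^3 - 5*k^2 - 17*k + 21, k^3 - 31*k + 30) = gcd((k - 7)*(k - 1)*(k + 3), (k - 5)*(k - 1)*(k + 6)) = k - 1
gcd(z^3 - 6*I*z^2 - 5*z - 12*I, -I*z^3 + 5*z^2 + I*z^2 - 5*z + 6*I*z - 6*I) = 1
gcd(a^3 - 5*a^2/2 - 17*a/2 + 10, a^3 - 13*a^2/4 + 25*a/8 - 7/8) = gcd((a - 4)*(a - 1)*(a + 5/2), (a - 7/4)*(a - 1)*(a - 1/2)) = a - 1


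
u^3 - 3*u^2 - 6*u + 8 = (u - 4)*(u - 1)*(u + 2)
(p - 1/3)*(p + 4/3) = p^2 + p - 4/9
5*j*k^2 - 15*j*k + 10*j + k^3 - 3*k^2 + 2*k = (5*j + k)*(k - 2)*(k - 1)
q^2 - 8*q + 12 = (q - 6)*(q - 2)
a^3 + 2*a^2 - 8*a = a*(a - 2)*(a + 4)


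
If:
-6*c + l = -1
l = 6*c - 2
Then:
No Solution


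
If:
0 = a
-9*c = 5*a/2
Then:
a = 0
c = 0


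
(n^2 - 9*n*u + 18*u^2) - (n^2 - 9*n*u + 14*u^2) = 4*u^2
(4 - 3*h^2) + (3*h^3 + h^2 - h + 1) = 3*h^3 - 2*h^2 - h + 5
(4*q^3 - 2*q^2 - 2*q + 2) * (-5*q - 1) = -20*q^4 + 6*q^3 + 12*q^2 - 8*q - 2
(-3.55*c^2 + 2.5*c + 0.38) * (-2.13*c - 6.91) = 7.5615*c^3 + 19.2055*c^2 - 18.0844*c - 2.6258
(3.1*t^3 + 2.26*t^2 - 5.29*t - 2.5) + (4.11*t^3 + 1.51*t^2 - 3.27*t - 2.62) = 7.21*t^3 + 3.77*t^2 - 8.56*t - 5.12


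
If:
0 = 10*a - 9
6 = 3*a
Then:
No Solution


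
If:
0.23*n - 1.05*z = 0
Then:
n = 4.56521739130435*z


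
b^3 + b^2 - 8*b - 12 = (b - 3)*(b + 2)^2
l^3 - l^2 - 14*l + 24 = (l - 3)*(l - 2)*(l + 4)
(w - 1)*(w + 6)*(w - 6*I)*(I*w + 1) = I*w^4 + 7*w^3 + 5*I*w^3 + 35*w^2 - 12*I*w^2 - 42*w - 30*I*w + 36*I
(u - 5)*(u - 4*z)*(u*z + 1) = u^3*z - 4*u^2*z^2 - 5*u^2*z + u^2 + 20*u*z^2 - 4*u*z - 5*u + 20*z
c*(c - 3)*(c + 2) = c^3 - c^2 - 6*c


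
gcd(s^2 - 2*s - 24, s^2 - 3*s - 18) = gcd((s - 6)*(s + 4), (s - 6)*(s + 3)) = s - 6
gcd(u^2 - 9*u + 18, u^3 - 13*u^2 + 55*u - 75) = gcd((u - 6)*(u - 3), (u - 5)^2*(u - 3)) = u - 3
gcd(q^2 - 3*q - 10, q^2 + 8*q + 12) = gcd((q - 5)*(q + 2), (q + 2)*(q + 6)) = q + 2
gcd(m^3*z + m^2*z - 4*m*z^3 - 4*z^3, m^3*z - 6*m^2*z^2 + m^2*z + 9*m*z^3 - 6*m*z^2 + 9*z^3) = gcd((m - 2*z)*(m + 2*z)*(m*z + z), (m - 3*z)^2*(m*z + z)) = m*z + z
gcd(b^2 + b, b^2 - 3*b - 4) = b + 1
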